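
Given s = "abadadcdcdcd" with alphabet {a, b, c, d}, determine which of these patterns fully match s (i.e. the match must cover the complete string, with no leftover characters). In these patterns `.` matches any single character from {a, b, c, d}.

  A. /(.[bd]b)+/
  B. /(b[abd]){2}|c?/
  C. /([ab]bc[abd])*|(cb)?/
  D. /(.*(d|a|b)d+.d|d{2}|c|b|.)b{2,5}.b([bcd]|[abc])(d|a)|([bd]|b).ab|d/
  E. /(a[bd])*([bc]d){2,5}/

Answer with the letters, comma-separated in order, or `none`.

A → no match — must end with "b"
B → no match
C → no match
D → no match
E → match

E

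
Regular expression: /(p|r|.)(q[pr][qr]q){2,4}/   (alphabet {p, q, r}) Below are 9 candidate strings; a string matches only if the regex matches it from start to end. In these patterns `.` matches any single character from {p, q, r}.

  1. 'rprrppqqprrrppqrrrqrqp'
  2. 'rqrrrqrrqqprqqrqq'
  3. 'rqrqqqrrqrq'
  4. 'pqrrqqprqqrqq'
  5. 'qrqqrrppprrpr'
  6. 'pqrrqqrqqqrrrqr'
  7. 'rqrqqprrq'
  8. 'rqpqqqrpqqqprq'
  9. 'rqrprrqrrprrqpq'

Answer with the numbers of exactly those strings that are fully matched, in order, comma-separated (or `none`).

1 → no match — must end with 'q'
2 → no match
3 → no match
4 → match
5 → no match — must end with 'q'
6 → no match — must end with 'q'
7 → no match
8 → no match
9 → no match

4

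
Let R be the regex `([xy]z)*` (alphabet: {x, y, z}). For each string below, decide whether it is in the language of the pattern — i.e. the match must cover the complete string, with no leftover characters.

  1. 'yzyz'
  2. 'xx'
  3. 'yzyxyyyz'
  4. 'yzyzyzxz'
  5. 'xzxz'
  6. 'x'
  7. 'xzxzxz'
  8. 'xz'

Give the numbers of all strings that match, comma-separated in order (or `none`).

1 → match
2 → no match
3 → no match
4 → match
5 → match
6 → no match
7 → match
8 → match

1, 4, 5, 7, 8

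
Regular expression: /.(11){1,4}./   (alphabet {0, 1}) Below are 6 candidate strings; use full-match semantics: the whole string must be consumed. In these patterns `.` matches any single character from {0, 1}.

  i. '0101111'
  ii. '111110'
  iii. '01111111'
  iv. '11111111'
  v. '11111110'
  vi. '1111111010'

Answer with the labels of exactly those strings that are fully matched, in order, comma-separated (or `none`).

ii, iii, iv, v

i → no match
ii → match
iii → match
iv → match
v → match
vi → no match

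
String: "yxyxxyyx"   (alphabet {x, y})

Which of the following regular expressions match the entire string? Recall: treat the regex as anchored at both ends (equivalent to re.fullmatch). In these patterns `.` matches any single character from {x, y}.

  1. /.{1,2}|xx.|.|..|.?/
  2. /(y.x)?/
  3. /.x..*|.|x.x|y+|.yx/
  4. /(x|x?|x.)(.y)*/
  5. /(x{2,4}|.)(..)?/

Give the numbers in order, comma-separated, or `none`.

3

1 → no match
2 → no match
3 → match
4 → no match
5 → no match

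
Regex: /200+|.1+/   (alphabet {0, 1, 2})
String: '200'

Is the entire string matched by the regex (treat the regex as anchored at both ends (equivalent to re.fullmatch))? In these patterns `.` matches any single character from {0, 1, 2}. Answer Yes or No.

Yes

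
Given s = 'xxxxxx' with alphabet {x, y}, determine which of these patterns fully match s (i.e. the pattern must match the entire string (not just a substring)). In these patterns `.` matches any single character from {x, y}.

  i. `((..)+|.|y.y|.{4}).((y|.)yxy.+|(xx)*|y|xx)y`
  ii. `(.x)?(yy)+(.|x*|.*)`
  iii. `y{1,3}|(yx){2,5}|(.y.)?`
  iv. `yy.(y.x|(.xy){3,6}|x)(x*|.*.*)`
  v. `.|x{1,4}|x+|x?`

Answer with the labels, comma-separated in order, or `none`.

v

i → no match — must end with 'y'
ii → no match
iii → no match
iv → no match — must start with 'yy'
v → match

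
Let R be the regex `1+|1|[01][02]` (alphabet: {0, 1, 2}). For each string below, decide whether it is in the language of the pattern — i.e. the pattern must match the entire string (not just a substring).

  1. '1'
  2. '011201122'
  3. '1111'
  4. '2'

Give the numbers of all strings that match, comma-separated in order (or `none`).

1 → match
2 → no match
3 → match
4 → no match

1, 3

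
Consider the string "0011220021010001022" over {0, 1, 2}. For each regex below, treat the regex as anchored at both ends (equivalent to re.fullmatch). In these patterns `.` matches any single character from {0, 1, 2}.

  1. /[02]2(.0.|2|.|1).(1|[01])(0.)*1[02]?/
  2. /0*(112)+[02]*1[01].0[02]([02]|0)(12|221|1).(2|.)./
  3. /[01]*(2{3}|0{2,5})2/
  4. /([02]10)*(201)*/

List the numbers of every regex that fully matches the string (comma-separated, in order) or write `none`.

1 → no match
2 → match
3 → no match
4 → no match

2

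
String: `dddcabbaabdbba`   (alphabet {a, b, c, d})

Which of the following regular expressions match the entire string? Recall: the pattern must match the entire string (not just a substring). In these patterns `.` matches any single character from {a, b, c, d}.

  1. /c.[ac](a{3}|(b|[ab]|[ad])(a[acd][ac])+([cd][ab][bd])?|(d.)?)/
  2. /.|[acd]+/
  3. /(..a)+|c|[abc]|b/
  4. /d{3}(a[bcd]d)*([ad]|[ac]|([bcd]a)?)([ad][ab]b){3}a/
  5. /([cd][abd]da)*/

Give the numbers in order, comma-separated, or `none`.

1 → no match — must start with `c`
2 → no match
3 → no match
4 → match
5 → no match

4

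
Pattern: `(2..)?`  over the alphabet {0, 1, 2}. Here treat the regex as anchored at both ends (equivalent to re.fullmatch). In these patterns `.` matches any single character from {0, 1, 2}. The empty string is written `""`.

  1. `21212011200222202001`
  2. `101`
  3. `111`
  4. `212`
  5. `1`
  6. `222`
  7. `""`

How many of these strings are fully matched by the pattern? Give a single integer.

1 → no match
2 → no match
3 → no match
4 → match
5 → no match
6 → match
7 → match
Total matched: 3

3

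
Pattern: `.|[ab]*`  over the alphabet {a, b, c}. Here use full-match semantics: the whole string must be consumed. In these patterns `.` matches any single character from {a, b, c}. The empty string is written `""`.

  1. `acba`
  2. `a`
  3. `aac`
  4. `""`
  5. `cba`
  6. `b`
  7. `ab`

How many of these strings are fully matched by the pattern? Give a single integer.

4

1 → no match
2 → match
3 → no match
4 → match
5 → no match
6 → match
7 → match
Total matched: 4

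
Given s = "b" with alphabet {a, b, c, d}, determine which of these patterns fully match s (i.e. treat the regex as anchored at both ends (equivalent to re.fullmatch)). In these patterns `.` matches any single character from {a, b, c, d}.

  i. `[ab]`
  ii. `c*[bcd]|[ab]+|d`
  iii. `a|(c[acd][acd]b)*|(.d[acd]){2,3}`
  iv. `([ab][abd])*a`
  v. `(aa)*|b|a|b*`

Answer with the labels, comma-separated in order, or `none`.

i, ii, v

i → match
ii → match
iii → no match
iv → no match — must end with "a"
v → match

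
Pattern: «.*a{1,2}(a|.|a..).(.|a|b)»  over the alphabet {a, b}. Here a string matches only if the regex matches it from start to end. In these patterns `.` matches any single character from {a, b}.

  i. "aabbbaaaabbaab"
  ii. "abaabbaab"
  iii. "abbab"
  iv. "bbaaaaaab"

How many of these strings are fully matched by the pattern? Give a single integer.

1

i → no match
ii → no match
iii → no match
iv → match
Total matched: 1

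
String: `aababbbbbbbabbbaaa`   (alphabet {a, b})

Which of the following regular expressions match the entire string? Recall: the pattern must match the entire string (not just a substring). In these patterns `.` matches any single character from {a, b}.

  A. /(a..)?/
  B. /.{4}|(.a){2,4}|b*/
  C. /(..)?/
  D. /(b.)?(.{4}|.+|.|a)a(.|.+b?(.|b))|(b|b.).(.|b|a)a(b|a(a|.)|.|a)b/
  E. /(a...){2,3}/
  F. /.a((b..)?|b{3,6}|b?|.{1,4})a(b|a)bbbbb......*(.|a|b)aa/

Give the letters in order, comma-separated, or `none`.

D, F

A → no match
B → no match
C → no match
D → match
E → no match
F → match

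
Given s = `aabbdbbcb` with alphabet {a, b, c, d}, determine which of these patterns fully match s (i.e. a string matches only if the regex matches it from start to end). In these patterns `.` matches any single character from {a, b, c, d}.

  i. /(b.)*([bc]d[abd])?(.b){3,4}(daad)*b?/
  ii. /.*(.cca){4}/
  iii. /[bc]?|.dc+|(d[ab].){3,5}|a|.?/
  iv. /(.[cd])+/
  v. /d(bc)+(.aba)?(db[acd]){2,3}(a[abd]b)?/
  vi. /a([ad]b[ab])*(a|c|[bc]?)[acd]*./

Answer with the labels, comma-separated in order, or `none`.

i → no match
ii → no match — must end with `cca`
iii → no match
iv → no match
v → no match — must start with `dbc`
vi → match

vi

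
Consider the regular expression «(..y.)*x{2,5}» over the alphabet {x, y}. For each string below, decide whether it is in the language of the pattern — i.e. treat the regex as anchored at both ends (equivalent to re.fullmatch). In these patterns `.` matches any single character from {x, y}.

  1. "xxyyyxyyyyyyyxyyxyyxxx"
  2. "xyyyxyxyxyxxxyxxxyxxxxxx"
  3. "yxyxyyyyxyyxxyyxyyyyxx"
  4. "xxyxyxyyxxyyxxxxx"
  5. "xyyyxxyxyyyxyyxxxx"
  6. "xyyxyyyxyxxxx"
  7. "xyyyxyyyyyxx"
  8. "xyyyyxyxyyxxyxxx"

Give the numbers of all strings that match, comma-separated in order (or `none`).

1, 3, 4

1 → match
2 → no match
3 → match
4 → match
5 → no match
6 → no match
7 → no match
8 → no match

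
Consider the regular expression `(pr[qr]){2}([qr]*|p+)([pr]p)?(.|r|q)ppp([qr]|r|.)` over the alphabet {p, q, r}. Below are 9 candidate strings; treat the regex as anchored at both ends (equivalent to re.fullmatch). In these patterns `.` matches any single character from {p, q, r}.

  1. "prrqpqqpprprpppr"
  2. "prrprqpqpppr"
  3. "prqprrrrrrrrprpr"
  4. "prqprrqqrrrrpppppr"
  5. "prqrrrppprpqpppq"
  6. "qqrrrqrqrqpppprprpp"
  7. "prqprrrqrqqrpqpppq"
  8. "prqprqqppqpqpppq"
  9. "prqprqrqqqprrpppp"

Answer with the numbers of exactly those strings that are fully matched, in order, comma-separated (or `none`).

1 → no match
2. "prrprqpqpppr" → match
3 → no match
4 → match
5 → no match
6 → no match — must start with "pr"
7 → match
8 → no match
9 → no match

2, 4, 7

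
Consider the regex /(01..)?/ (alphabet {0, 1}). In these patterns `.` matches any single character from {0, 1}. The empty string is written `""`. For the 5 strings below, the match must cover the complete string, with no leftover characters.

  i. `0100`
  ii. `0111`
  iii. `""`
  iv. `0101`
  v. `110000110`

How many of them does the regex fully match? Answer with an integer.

i → match
ii → match
iii → match
iv → match
v → no match
Total matched: 4

4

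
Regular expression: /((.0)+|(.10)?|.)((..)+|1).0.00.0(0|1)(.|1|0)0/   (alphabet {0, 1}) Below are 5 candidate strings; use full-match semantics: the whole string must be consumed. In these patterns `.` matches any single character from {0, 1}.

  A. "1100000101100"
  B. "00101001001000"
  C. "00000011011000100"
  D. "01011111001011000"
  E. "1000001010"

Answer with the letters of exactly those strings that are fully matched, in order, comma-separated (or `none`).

none

A → no match
B → no match
C → no match
D → no match
E. "1000001010" → no match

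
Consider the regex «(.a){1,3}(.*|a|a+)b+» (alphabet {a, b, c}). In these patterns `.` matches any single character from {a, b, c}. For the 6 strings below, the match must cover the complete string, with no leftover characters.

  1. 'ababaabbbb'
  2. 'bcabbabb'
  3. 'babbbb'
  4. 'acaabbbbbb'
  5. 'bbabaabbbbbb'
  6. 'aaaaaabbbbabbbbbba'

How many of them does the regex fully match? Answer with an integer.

1 → no match
2 → no match
3 → match
4 → no match
5 → no match
6 → no match — must end with 'b'
Total matched: 1

1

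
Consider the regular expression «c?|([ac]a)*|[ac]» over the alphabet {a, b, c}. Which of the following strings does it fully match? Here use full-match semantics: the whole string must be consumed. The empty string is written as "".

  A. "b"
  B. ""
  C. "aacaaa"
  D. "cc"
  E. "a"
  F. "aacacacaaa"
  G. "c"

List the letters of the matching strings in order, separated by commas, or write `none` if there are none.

B, C, E, F, G

A → no match
B → match
C → match
D → no match
E → match
F → match
G → match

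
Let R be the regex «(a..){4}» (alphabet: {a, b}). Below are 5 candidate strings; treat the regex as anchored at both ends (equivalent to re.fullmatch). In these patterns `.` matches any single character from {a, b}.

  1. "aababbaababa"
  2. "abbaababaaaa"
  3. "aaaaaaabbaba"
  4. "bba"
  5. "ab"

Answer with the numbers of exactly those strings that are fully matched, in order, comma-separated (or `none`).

1 → match
2 → match
3 → match
4 → no match — must start with "a"
5 → no match

1, 2, 3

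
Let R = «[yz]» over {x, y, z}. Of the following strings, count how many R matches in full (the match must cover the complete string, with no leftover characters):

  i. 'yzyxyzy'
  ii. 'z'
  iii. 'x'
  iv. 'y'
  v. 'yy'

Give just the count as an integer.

i → no match
ii → match
iii → no match
iv → match
v → no match
Total matched: 2

2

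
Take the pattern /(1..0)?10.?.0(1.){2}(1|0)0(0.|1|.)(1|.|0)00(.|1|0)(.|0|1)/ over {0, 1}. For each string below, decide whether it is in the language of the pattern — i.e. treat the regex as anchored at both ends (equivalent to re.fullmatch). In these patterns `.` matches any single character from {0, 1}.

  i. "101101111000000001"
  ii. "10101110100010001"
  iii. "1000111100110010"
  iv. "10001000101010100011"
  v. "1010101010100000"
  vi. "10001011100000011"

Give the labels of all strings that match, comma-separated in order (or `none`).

i, ii, iii, iv, v, vi

i → match
ii → match
iii → match
iv → match
v → match
vi → match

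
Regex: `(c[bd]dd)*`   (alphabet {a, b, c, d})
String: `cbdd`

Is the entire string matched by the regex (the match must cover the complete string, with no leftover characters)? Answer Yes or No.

Yes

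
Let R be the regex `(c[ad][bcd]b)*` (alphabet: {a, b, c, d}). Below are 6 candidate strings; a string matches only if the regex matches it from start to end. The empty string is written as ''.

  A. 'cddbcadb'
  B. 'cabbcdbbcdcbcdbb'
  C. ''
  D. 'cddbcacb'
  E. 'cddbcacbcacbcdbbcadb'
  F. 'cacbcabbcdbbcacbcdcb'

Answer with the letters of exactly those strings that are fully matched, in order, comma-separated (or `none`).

A → match
B → match
C → match
D → match
E → match
F → match

A, B, C, D, E, F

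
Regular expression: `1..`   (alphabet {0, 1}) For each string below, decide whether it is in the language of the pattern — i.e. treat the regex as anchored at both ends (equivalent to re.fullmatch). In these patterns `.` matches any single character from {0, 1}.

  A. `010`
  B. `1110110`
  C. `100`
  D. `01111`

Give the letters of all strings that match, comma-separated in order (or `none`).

A. `010` → no match — must start with `1`
B. `1110110` → no match
C. `100` → match
D. `01111` → no match — must start with `1`

C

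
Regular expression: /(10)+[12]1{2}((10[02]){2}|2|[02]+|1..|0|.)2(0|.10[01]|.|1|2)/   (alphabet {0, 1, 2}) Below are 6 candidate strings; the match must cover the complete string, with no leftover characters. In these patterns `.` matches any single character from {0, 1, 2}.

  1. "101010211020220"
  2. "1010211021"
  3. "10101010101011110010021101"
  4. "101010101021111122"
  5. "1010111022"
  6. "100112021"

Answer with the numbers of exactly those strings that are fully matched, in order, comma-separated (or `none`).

1 → match
2. "1010211021" → match
3 → match
4 → match
5. "1010111022" → match
6. "100112021" → no match

1, 2, 3, 4, 5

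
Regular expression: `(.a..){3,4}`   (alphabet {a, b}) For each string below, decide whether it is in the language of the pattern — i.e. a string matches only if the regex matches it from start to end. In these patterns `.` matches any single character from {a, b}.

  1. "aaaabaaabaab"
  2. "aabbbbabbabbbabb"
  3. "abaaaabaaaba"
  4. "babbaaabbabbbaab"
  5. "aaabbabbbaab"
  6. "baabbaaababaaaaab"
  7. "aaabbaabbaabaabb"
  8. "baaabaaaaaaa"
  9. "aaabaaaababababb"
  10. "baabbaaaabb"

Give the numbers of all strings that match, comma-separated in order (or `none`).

1 → match
2 → no match
3 → no match
4 → match
5 → match
6 → no match
7 → match
8 → match
9 → match
10 → no match

1, 4, 5, 7, 8, 9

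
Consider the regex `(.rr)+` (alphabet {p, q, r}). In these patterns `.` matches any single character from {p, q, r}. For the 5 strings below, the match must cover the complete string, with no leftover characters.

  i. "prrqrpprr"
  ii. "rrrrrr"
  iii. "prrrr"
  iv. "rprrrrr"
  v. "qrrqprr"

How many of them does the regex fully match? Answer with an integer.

1

i → no match
ii → match
iii → no match
iv → no match
v → no match
Total matched: 1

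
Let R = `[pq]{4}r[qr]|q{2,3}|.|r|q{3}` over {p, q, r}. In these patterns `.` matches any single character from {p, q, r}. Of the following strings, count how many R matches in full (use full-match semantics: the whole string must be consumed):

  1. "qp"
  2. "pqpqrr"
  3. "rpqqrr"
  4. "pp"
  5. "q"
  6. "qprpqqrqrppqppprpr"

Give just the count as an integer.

1 → no match
2 → match
3 → no match
4 → no match
5 → match
6 → no match
Total matched: 2

2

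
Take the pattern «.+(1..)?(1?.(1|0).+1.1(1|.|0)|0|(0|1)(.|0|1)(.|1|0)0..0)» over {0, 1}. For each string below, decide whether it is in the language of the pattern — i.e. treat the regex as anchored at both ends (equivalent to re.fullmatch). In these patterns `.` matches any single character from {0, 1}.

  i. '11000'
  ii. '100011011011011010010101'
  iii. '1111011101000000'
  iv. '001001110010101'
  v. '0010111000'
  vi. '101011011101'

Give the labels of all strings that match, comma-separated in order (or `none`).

i. '11000' → match
ii → no match
iii → match
iv → no match
v. '0010111000' → match
vi. '101011011101' → no match

i, iii, v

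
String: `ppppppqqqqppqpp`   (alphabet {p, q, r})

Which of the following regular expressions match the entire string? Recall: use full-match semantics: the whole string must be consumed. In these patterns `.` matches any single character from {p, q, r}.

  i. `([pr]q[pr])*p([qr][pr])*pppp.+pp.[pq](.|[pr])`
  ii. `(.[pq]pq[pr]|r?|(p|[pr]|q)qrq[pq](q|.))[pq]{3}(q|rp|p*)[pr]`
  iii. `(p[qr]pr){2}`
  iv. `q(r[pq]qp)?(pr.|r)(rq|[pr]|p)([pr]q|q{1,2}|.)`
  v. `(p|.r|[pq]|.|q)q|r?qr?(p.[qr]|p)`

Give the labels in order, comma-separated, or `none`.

i

i → match
ii → no match
iii → no match — must end with `pr`
iv → no match — must start with `q`
v → no match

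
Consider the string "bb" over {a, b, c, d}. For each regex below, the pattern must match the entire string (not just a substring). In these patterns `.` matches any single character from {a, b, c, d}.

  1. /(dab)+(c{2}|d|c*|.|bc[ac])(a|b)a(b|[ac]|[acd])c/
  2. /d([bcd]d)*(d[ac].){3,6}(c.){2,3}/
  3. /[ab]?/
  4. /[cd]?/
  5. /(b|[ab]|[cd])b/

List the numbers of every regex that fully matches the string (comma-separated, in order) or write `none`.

5

1 → no match — must start with "dab"
2 → no match — must start with "d"
3 → no match
4 → no match
5 → match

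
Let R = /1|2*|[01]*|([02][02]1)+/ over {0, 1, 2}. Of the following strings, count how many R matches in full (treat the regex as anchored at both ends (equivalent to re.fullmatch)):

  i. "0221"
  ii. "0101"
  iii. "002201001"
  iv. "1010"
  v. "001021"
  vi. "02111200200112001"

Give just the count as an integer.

i → no match
ii → match
iii → no match
iv → match
v → match
vi → no match
Total matched: 3

3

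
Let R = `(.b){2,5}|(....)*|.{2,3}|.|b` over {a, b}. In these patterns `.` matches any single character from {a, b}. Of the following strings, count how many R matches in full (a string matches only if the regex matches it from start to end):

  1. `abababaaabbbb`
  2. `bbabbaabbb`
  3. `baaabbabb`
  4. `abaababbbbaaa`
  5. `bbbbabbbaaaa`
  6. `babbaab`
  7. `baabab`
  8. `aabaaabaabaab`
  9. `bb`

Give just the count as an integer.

2

1 → no match
2 → no match
3 → no match
4 → no match
5 → match
6 → no match
7 → no match
8 → no match
9 → match
Total matched: 2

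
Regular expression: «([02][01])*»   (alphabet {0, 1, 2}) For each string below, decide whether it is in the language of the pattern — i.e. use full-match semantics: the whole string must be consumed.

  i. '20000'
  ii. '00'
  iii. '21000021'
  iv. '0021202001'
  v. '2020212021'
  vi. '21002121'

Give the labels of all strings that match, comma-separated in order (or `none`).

i → no match
ii → match
iii → match
iv → match
v → match
vi → match

ii, iii, iv, v, vi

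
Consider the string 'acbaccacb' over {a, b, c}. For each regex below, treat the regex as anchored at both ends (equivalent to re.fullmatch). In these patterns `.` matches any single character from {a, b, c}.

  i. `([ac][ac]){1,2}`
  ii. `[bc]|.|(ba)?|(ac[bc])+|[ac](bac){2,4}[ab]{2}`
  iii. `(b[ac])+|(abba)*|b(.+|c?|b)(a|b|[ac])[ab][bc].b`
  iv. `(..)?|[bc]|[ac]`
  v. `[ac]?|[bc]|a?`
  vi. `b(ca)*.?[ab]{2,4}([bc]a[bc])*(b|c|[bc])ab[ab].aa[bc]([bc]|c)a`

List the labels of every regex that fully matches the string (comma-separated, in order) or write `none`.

i → no match
ii → match
iii → no match
iv → no match
v → no match
vi → no match — must start with 'b'

ii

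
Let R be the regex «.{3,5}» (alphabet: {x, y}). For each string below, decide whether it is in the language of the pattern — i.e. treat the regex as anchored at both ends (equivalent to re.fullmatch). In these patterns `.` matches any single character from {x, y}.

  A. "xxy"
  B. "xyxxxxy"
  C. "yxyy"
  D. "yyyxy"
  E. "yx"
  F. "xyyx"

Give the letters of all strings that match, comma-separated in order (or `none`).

A → match
B → no match
C → match
D → match
E → no match
F → match

A, C, D, F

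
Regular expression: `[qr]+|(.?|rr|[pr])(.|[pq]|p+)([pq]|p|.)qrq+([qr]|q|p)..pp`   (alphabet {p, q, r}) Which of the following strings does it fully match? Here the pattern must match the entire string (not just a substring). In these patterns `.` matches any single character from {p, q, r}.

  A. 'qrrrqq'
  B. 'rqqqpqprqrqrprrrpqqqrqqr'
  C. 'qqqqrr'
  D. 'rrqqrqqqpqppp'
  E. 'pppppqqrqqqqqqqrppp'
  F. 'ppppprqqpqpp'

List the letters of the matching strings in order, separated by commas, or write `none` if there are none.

A. 'qrrrqq' → match
B → no match
C. 'qqqqrr' → match
D → match
E → match
F. 'ppppprqqpqpp' → no match

A, C, D, E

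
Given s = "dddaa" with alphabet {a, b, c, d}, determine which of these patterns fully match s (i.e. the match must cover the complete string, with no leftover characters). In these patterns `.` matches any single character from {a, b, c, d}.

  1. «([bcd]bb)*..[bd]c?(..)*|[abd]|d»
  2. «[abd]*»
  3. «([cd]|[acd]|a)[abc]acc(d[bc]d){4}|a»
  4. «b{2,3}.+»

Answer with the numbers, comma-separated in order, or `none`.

1, 2

1 → match
2 → match
3 → no match
4 → no match — must start with "b"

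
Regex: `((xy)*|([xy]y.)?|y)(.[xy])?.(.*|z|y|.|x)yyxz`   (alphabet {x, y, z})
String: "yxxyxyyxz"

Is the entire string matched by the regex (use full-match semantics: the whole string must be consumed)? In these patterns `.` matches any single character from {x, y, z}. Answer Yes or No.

Yes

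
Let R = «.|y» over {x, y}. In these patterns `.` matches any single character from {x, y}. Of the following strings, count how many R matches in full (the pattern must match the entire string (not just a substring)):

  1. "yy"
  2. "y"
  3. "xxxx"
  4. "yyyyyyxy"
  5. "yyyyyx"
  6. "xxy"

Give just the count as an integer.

1

1. "yy" → no match
2. "y" → match
3. "xxxx" → no match
4. "yyyyyyxy" → no match
5. "yyyyyx" → no match
6. "xxy" → no match
Total matched: 1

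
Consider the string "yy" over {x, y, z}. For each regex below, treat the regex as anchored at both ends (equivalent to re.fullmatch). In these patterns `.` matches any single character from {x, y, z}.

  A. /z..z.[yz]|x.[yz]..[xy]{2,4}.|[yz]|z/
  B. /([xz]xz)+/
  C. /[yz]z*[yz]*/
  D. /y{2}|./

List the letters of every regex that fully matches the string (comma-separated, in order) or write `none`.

C, D

A → no match
B → no match — must end with "xz"
C → match
D → match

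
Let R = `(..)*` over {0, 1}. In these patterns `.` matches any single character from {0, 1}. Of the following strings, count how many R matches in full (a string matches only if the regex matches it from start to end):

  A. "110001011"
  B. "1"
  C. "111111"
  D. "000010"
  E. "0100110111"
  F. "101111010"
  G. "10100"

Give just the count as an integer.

A → no match
B → no match
C → match
D → match
E → match
F → no match
G → no match
Total matched: 3

3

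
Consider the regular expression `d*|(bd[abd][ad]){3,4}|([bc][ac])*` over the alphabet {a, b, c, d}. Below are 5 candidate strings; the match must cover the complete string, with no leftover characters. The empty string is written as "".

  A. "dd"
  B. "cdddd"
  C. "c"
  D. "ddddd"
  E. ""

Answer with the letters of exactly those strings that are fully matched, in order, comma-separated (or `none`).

A → match
B → no match
C → no match
D → match
E → match

A, D, E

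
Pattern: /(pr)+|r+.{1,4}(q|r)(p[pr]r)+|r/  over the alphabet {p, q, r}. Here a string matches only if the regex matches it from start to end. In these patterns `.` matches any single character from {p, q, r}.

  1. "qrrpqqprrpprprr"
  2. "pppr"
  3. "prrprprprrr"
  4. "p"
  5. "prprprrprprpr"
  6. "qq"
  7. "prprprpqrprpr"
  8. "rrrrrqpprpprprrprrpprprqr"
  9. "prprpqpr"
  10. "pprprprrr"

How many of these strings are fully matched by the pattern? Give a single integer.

0

1 → no match
2 → no match
3 → no match
4 → no match
5 → no match
6 → no match
7 → no match
8 → no match
9 → no match
10 → no match
Total matched: 0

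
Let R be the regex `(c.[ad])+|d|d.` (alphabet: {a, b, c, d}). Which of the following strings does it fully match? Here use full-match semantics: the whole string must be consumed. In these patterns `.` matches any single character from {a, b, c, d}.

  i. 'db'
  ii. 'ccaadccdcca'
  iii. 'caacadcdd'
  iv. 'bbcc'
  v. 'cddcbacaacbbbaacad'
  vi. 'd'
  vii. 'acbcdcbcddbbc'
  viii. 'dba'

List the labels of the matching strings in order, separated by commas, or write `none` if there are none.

i, iii, vi

i → match
ii → no match
iii → match
iv → no match
v → no match
vi → match
vii → no match
viii → no match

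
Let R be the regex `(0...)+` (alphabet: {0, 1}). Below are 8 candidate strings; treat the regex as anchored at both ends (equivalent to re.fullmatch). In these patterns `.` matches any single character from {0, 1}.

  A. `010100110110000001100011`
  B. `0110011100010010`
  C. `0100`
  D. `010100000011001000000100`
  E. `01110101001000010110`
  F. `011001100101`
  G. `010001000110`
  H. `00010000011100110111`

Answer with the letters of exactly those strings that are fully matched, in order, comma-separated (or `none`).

A → match
B → match
C → match
D → match
E → match
F → match
G → match
H → match

A, B, C, D, E, F, G, H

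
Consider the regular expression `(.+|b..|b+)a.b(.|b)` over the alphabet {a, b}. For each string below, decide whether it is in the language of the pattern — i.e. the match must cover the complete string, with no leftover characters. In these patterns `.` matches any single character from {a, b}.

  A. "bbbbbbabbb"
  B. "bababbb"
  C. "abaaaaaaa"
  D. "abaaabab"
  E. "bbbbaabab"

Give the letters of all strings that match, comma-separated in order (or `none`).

A, B

A → match
B → match
C → no match
D → no match
E → no match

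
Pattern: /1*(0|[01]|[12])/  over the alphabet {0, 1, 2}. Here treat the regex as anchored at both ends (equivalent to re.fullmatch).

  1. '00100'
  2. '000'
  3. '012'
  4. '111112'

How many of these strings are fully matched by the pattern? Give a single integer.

1

1. '00100' → no match
2. '000' → no match
3. '012' → no match
4. '111112' → match
Total matched: 1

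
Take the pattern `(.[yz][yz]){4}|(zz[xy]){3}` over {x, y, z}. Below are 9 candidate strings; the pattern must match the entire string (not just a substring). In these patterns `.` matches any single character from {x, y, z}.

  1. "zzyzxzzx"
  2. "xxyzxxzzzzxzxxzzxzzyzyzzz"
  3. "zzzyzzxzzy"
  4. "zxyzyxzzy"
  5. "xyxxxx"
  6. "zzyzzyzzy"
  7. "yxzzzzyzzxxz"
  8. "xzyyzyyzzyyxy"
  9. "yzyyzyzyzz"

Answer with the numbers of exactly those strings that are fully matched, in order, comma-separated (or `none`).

6

1 → no match
2 → no match
3 → no match
4 → no match
5 → no match
6 → match
7 → no match
8 → no match
9 → no match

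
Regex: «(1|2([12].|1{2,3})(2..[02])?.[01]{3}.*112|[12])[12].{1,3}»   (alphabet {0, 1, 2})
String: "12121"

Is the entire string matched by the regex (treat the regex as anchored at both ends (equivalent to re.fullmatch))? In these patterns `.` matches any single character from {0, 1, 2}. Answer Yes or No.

Yes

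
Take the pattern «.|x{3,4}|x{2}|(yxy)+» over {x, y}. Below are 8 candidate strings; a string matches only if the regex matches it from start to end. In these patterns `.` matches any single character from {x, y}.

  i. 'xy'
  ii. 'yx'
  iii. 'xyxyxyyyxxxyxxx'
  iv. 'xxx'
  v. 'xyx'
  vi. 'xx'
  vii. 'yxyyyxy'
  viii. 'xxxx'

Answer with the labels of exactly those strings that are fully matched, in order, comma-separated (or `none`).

i → no match
ii → no match
iii → no match
iv → match
v → no match
vi → match
vii → no match
viii → match

iv, vi, viii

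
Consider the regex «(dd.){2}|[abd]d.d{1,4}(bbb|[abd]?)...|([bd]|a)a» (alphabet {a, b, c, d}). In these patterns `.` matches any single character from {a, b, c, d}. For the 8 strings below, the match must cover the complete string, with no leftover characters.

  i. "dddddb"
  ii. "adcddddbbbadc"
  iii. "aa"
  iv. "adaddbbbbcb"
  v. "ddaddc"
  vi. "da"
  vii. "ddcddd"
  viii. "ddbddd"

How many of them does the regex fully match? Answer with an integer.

8

i → match
ii → match
iii → match
iv → match
v → match
vi → match
vii → match
viii → match
Total matched: 8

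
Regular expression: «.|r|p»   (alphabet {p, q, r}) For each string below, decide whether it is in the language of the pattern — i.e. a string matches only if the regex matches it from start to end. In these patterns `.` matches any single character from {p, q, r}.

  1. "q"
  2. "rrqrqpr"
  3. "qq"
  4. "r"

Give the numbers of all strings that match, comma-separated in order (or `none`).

1, 4

1 → match
2 → no match
3 → no match
4 → match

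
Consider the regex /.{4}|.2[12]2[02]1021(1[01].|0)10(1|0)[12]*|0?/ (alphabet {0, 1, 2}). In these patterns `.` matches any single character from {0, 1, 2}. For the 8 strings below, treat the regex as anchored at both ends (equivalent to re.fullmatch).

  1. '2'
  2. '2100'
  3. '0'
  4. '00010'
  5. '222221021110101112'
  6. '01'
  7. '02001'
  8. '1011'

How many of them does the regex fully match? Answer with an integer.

4

1. '2' → no match
2. '2100' → match
3. '0' → match
4. '00010' → no match
5 → match
6. '01' → no match
7. '02001' → no match
8. '1011' → match
Total matched: 4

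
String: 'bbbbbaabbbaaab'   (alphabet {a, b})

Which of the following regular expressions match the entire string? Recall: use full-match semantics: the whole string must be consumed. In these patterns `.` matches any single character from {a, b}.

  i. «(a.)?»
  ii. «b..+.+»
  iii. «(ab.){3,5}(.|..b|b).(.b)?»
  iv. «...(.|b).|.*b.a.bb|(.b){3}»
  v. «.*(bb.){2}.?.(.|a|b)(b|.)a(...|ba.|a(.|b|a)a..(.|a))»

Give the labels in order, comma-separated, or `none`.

i → no match
ii → match
iii → no match — must start with 'ab'
iv → no match
v → match

ii, v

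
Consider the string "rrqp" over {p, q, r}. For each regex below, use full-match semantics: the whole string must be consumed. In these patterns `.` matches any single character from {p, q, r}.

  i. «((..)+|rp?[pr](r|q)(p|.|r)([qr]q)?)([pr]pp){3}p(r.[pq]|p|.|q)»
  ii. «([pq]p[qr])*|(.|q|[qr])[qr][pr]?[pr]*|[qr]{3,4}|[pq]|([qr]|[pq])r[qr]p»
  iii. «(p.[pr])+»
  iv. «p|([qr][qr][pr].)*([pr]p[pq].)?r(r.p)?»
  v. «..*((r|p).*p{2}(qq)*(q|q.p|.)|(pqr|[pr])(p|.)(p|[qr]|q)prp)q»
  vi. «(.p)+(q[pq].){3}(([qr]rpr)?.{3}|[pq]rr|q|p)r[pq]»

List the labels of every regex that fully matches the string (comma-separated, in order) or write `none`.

i → no match
ii → match
iii → no match — must start with "p"
iv → match
v → no match — must end with "q"
vi → no match

ii, iv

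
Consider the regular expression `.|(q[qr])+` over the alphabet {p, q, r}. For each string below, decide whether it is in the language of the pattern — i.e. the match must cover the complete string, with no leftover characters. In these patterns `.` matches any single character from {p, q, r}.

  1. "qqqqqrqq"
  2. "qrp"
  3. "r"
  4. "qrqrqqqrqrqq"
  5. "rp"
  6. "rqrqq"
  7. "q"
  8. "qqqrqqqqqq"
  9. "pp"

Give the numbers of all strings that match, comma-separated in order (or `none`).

1, 3, 4, 7, 8

1. "qqqqqrqq" → match
2. "qrp" → no match
3. "r" → match
4. "qrqrqqqrqrqq" → match
5. "rp" → no match
6. "rqrqq" → no match
7. "q" → match
8. "qqqrqqqqqq" → match
9. "pp" → no match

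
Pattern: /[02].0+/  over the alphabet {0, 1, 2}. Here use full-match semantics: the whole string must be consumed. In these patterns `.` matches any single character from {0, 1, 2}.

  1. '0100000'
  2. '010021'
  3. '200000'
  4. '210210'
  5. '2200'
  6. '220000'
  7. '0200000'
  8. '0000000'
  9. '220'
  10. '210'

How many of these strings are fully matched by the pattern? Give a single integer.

8

1 → match
2 → no match — must end with '0'
3 → match
4 → no match
5 → match
6 → match
7 → match
8 → match
9 → match
10 → match
Total matched: 8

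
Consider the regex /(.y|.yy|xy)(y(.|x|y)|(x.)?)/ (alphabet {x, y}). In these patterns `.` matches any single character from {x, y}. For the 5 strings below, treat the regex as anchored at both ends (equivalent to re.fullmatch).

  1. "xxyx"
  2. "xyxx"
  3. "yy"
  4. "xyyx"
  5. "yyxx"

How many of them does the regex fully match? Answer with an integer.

1. "xxyx" → no match
2. "xyxx" → match
3. "yy" → match
4. "xyyx" → match
5. "yyxx" → match
Total matched: 4

4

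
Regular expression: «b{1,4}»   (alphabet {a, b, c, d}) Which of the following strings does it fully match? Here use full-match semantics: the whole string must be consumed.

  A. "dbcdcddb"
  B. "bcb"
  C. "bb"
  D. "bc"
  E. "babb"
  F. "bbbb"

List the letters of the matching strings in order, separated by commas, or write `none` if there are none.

C, F

A. "dbcdcddb" → no match — must start with "b"
B. "bcb" → no match
C. "bb" → match
D. "bc" → no match — must end with "b"
E. "babb" → no match
F. "bbbb" → match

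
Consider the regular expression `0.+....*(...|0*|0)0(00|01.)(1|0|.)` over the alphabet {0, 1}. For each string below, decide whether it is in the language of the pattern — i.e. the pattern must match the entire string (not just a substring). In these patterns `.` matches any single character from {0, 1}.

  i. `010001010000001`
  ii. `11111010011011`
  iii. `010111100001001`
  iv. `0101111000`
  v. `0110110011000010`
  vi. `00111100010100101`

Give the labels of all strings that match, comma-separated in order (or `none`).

i → match
ii → no match — must start with `0`
iii → no match
iv → no match
v → no match
vi → match

i, vi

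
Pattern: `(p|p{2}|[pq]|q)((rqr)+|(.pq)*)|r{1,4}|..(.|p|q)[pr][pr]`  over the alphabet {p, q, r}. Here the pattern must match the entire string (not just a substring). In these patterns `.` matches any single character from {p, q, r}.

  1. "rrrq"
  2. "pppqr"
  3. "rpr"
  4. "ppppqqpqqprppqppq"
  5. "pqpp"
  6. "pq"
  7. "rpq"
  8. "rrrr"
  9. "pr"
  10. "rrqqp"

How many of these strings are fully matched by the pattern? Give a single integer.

1

1 → no match
2 → no match
3 → no match
4 → no match
5 → no match
6 → no match
7 → no match
8 → match
9 → no match
10 → no match
Total matched: 1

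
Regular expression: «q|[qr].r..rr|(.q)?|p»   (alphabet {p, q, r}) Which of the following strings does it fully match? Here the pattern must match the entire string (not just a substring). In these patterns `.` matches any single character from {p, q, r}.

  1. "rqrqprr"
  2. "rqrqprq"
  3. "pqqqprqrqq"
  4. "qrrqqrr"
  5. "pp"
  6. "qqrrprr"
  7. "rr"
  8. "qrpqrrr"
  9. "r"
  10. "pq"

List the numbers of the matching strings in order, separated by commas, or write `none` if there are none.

1 → match
2 → no match
3 → no match
4 → match
5 → no match
6 → match
7 → no match
8 → no match
9 → no match
10 → match

1, 4, 6, 10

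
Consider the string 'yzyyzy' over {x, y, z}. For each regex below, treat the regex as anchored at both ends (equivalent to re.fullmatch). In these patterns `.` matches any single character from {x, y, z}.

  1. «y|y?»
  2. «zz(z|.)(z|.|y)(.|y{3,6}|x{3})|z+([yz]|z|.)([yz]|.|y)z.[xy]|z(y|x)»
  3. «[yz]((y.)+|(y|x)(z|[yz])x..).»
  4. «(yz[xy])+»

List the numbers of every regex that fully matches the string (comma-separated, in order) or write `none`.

4

1 → no match
2 → no match
3 → no match
4 → match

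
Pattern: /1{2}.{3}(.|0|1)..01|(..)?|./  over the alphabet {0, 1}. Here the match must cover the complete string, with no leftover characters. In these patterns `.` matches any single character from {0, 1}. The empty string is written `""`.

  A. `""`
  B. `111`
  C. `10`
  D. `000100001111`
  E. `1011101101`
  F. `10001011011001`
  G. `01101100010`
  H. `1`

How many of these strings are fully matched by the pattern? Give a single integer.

A → match
B → no match
C → match
D → no match
E → no match
F → no match
G → no match
H → match
Total matched: 3

3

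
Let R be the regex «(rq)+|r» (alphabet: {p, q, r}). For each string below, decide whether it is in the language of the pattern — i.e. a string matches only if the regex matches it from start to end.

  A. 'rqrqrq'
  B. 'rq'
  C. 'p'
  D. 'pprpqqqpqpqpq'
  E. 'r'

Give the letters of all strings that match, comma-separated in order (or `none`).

A, B, E

A. 'rqrqrq' → match
B. 'rq' → match
C. 'p' → no match
D → no match
E. 'r' → match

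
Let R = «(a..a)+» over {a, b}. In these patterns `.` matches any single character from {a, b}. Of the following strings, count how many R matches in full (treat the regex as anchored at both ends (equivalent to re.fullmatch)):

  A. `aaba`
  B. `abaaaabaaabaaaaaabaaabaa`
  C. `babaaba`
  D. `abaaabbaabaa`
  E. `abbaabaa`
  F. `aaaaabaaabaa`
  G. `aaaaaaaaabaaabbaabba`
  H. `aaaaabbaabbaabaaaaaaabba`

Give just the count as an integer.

A → match
B → match
C → no match — must start with `a`
D → match
E → match
F → match
G → match
H → match
Total matched: 7

7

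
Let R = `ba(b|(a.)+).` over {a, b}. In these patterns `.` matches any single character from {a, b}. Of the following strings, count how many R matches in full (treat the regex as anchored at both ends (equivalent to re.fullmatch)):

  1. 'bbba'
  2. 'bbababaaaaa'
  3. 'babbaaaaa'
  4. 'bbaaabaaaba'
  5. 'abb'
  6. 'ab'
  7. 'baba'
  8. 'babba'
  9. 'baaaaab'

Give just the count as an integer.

1 → no match — must start with 'ba'
2 → no match — must start with 'ba'
3 → no match
4 → no match — must start with 'ba'
5 → no match — must start with 'ba'
6 → no match — must start with 'ba'
7 → match
8 → no match
9 → match
Total matched: 2

2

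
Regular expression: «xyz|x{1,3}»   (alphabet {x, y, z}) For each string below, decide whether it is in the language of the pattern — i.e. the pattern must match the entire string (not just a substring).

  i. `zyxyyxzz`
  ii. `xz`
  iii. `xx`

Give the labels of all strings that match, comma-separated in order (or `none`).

iii

i. `zyxyyxzz` → no match
ii. `xz` → no match
iii. `xx` → match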